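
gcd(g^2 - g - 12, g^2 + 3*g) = g + 3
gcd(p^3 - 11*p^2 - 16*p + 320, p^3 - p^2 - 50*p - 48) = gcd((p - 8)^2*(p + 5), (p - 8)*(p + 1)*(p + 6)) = p - 8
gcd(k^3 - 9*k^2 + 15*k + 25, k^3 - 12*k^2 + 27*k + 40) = k^2 - 4*k - 5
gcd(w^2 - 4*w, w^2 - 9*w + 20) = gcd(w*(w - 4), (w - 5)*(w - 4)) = w - 4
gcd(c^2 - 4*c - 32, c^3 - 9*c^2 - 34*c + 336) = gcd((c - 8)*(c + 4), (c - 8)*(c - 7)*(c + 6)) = c - 8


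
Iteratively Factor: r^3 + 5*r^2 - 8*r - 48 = (r - 3)*(r^2 + 8*r + 16) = (r - 3)*(r + 4)*(r + 4)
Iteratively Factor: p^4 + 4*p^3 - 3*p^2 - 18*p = (p + 3)*(p^3 + p^2 - 6*p) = (p - 2)*(p + 3)*(p^2 + 3*p) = (p - 2)*(p + 3)^2*(p)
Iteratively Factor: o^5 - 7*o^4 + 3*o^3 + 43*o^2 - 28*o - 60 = (o - 3)*(o^4 - 4*o^3 - 9*o^2 + 16*o + 20) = (o - 3)*(o + 2)*(o^3 - 6*o^2 + 3*o + 10) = (o - 3)*(o - 2)*(o + 2)*(o^2 - 4*o - 5) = (o - 3)*(o - 2)*(o + 1)*(o + 2)*(o - 5)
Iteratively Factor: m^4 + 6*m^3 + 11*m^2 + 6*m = (m + 3)*(m^3 + 3*m^2 + 2*m) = (m + 2)*(m + 3)*(m^2 + m) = (m + 1)*(m + 2)*(m + 3)*(m)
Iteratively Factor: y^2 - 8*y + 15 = (y - 5)*(y - 3)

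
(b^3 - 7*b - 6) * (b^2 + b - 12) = b^5 + b^4 - 19*b^3 - 13*b^2 + 78*b + 72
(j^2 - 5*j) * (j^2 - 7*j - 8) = j^4 - 12*j^3 + 27*j^2 + 40*j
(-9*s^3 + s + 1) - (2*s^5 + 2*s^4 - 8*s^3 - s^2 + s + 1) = -2*s^5 - 2*s^4 - s^3 + s^2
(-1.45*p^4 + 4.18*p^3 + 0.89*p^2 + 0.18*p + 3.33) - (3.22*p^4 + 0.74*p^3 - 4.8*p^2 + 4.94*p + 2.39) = -4.67*p^4 + 3.44*p^3 + 5.69*p^2 - 4.76*p + 0.94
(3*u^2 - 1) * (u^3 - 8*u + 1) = 3*u^5 - 25*u^3 + 3*u^2 + 8*u - 1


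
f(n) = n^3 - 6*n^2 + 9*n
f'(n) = 3*n^2 - 12*n + 9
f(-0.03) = -0.28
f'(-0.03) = 9.36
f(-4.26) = -224.53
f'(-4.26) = 114.56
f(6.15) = 61.02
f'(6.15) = 48.67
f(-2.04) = -51.82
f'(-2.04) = 45.96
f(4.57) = 11.26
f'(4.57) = 16.81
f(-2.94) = -103.73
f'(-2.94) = 70.21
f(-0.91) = -13.91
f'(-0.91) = 22.40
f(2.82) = 0.09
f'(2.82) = -0.98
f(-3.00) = -108.00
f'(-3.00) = 72.00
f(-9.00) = -1296.00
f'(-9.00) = 360.00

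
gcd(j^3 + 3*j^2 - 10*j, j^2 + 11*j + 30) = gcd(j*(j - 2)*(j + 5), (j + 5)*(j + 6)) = j + 5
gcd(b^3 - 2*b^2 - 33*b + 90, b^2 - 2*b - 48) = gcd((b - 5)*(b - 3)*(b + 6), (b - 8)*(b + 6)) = b + 6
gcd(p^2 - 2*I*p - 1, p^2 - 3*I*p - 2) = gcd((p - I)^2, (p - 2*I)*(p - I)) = p - I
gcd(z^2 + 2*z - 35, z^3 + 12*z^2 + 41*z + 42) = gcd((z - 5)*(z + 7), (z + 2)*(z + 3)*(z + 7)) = z + 7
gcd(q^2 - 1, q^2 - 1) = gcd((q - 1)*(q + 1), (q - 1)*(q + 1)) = q^2 - 1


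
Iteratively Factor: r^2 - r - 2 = (r + 1)*(r - 2)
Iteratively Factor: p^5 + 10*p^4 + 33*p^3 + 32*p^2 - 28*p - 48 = (p + 3)*(p^4 + 7*p^3 + 12*p^2 - 4*p - 16) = (p + 2)*(p + 3)*(p^3 + 5*p^2 + 2*p - 8) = (p + 2)*(p + 3)*(p + 4)*(p^2 + p - 2) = (p - 1)*(p + 2)*(p + 3)*(p + 4)*(p + 2)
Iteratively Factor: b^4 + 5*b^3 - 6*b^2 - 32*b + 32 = (b + 4)*(b^3 + b^2 - 10*b + 8) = (b - 1)*(b + 4)*(b^2 + 2*b - 8) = (b - 1)*(b + 4)^2*(b - 2)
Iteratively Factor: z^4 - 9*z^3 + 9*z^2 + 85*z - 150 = (z - 5)*(z^3 - 4*z^2 - 11*z + 30) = (z - 5)^2*(z^2 + z - 6) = (z - 5)^2*(z - 2)*(z + 3)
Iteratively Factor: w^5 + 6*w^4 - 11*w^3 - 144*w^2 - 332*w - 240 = (w + 2)*(w^4 + 4*w^3 - 19*w^2 - 106*w - 120) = (w + 2)^2*(w^3 + 2*w^2 - 23*w - 60) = (w + 2)^2*(w + 4)*(w^2 - 2*w - 15) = (w - 5)*(w + 2)^2*(w + 4)*(w + 3)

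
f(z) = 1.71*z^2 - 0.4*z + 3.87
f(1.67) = 7.97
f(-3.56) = 26.97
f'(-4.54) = -15.93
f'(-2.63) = -9.39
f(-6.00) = 67.83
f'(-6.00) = -20.92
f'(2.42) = 7.88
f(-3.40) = 25.00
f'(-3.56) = -12.58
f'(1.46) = 4.59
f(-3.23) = 23.00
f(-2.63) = 16.75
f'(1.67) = 5.31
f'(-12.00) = -41.44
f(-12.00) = 254.91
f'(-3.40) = -12.03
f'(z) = 3.42*z - 0.4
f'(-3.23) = -11.45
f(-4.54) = 40.93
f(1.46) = 6.93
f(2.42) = 12.92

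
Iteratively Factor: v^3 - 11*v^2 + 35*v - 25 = (v - 5)*(v^2 - 6*v + 5) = (v - 5)^2*(v - 1)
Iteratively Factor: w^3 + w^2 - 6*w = (w + 3)*(w^2 - 2*w) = (w - 2)*(w + 3)*(w)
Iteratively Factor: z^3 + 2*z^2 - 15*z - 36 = (z + 3)*(z^2 - z - 12) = (z - 4)*(z + 3)*(z + 3)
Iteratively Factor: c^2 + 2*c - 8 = (c - 2)*(c + 4)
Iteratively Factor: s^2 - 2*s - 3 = (s + 1)*(s - 3)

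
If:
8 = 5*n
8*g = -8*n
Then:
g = -8/5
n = 8/5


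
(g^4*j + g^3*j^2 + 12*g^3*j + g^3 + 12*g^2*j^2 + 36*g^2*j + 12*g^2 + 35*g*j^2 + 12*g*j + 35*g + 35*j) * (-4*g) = -4*g^5*j - 4*g^4*j^2 - 48*g^4*j - 4*g^4 - 48*g^3*j^2 - 144*g^3*j - 48*g^3 - 140*g^2*j^2 - 48*g^2*j - 140*g^2 - 140*g*j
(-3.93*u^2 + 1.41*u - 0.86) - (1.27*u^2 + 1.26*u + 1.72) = -5.2*u^2 + 0.15*u - 2.58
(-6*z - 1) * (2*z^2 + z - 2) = -12*z^3 - 8*z^2 + 11*z + 2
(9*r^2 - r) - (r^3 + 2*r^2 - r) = -r^3 + 7*r^2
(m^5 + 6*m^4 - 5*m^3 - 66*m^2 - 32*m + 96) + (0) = m^5 + 6*m^4 - 5*m^3 - 66*m^2 - 32*m + 96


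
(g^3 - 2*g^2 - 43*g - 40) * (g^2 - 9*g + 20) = g^5 - 11*g^4 - 5*g^3 + 307*g^2 - 500*g - 800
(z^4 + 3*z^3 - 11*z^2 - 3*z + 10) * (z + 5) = z^5 + 8*z^4 + 4*z^3 - 58*z^2 - 5*z + 50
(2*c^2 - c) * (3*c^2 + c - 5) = 6*c^4 - c^3 - 11*c^2 + 5*c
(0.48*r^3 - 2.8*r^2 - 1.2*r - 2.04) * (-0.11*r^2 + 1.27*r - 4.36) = -0.0528*r^5 + 0.9176*r^4 - 5.5168*r^3 + 10.9084*r^2 + 2.6412*r + 8.8944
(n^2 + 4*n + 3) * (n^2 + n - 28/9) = n^4 + 5*n^3 + 35*n^2/9 - 85*n/9 - 28/3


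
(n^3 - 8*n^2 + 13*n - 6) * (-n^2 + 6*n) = -n^5 + 14*n^4 - 61*n^3 + 84*n^2 - 36*n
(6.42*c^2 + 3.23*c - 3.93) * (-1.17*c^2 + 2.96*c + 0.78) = -7.5114*c^4 + 15.2241*c^3 + 19.1665*c^2 - 9.1134*c - 3.0654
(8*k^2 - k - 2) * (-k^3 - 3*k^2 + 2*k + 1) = -8*k^5 - 23*k^4 + 21*k^3 + 12*k^2 - 5*k - 2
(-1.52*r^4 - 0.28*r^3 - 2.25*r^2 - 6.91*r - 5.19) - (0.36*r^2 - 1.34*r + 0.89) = -1.52*r^4 - 0.28*r^3 - 2.61*r^2 - 5.57*r - 6.08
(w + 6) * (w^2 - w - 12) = w^3 + 5*w^2 - 18*w - 72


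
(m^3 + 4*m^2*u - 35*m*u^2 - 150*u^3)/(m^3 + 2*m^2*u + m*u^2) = (m^3 + 4*m^2*u - 35*m*u^2 - 150*u^3)/(m*(m^2 + 2*m*u + u^2))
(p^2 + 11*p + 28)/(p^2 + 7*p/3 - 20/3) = 3*(p + 7)/(3*p - 5)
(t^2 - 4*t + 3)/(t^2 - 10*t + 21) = (t - 1)/(t - 7)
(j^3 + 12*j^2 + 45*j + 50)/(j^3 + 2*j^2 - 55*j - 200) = (j + 2)/(j - 8)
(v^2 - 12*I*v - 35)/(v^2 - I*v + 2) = (v^2 - 12*I*v - 35)/(v^2 - I*v + 2)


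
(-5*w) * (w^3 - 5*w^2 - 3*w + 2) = -5*w^4 + 25*w^3 + 15*w^2 - 10*w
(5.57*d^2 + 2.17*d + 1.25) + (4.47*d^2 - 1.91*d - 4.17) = 10.04*d^2 + 0.26*d - 2.92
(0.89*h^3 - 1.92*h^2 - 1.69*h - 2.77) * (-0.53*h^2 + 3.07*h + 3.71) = -0.4717*h^5 + 3.7499*h^4 - 1.6968*h^3 - 10.8434*h^2 - 14.7738*h - 10.2767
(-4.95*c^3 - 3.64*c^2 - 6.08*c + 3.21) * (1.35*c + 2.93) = -6.6825*c^4 - 19.4175*c^3 - 18.8732*c^2 - 13.4809*c + 9.4053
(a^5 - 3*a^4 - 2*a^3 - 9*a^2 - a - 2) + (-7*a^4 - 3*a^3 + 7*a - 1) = a^5 - 10*a^4 - 5*a^3 - 9*a^2 + 6*a - 3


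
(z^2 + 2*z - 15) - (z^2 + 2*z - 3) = -12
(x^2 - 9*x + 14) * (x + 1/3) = x^3 - 26*x^2/3 + 11*x + 14/3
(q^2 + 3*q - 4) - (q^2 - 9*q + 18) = 12*q - 22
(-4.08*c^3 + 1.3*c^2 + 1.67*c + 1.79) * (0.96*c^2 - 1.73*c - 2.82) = -3.9168*c^5 + 8.3064*c^4 + 10.8598*c^3 - 4.8367*c^2 - 7.8061*c - 5.0478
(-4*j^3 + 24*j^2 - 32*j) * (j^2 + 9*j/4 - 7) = -4*j^5 + 15*j^4 + 50*j^3 - 240*j^2 + 224*j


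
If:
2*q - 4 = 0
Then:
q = 2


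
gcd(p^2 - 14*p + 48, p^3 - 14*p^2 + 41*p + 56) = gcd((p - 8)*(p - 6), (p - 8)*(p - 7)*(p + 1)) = p - 8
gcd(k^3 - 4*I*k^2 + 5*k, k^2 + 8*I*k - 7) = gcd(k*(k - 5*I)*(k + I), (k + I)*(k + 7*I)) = k + I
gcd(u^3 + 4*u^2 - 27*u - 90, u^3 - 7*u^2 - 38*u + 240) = u^2 + u - 30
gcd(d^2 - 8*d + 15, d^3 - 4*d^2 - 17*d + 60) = d^2 - 8*d + 15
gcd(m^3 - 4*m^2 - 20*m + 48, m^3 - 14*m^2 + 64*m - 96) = m - 6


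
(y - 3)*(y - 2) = y^2 - 5*y + 6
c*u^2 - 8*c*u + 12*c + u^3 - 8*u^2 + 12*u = (c + u)*(u - 6)*(u - 2)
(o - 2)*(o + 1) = o^2 - o - 2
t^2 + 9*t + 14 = (t + 2)*(t + 7)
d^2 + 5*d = d*(d + 5)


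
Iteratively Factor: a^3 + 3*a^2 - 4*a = (a)*(a^2 + 3*a - 4) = a*(a + 4)*(a - 1)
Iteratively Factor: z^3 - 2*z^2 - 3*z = (z)*(z^2 - 2*z - 3) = z*(z + 1)*(z - 3)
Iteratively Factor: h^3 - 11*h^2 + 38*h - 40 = (h - 2)*(h^2 - 9*h + 20) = (h - 5)*(h - 2)*(h - 4)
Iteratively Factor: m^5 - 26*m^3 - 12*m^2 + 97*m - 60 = (m + 4)*(m^4 - 4*m^3 - 10*m^2 + 28*m - 15) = (m + 3)*(m + 4)*(m^3 - 7*m^2 + 11*m - 5) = (m - 5)*(m + 3)*(m + 4)*(m^2 - 2*m + 1) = (m - 5)*(m - 1)*(m + 3)*(m + 4)*(m - 1)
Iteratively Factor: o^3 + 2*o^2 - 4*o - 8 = (o + 2)*(o^2 - 4) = (o - 2)*(o + 2)*(o + 2)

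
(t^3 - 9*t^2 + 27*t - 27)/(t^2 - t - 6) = (t^2 - 6*t + 9)/(t + 2)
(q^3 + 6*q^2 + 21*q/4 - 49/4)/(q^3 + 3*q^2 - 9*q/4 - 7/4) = (2*q + 7)/(2*q + 1)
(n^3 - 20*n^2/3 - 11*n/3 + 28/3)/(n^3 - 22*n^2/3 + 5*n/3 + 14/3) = (3*n + 4)/(3*n + 2)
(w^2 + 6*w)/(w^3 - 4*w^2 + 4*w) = (w + 6)/(w^2 - 4*w + 4)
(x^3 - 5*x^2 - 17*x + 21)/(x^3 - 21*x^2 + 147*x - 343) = (x^2 + 2*x - 3)/(x^2 - 14*x + 49)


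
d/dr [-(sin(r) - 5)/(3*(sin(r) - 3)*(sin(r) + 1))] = (sin(r)^2 - 10*sin(r) + 13)*cos(r)/(3*(sin(r) - 3)^2*(sin(r) + 1)^2)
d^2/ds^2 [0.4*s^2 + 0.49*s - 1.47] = 0.800000000000000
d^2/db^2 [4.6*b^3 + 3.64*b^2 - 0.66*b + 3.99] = 27.6*b + 7.28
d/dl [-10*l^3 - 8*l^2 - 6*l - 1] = -30*l^2 - 16*l - 6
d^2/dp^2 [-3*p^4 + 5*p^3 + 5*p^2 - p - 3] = -36*p^2 + 30*p + 10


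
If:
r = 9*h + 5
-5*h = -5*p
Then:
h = r/9 - 5/9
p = r/9 - 5/9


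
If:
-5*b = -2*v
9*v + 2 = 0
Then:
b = -4/45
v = -2/9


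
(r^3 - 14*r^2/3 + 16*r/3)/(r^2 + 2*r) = (3*r^2 - 14*r + 16)/(3*(r + 2))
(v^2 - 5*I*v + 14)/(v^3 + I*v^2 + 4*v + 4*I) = (v - 7*I)/(v^2 - I*v + 2)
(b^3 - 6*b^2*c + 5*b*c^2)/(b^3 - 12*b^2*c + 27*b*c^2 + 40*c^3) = b*(b - c)/(b^2 - 7*b*c - 8*c^2)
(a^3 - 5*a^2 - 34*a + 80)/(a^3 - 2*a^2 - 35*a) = (a^2 - 10*a + 16)/(a*(a - 7))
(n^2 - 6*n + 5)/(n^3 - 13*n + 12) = (n - 5)/(n^2 + n - 12)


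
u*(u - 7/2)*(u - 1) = u^3 - 9*u^2/2 + 7*u/2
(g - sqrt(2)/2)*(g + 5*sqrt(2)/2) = g^2 + 2*sqrt(2)*g - 5/2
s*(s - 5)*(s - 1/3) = s^3 - 16*s^2/3 + 5*s/3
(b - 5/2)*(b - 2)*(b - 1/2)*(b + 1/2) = b^4 - 9*b^3/2 + 19*b^2/4 + 9*b/8 - 5/4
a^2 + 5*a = a*(a + 5)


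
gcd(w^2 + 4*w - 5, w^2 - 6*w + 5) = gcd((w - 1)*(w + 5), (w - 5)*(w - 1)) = w - 1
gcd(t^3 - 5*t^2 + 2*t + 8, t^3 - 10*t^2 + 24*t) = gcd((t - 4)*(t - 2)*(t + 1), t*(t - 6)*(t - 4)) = t - 4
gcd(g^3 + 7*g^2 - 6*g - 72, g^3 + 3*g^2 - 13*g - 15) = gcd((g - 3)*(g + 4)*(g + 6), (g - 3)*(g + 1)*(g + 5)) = g - 3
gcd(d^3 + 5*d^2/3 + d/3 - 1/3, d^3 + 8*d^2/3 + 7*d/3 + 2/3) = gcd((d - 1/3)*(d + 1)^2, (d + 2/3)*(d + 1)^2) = d^2 + 2*d + 1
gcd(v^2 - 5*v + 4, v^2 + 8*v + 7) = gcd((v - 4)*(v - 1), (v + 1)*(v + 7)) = 1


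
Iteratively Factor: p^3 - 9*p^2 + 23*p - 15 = (p - 3)*(p^2 - 6*p + 5) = (p - 3)*(p - 1)*(p - 5)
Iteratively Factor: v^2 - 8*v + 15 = (v - 3)*(v - 5)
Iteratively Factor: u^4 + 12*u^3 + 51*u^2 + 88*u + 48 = (u + 1)*(u^3 + 11*u^2 + 40*u + 48) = (u + 1)*(u + 4)*(u^2 + 7*u + 12) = (u + 1)*(u + 4)^2*(u + 3)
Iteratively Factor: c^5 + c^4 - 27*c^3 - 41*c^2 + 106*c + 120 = (c - 2)*(c^4 + 3*c^3 - 21*c^2 - 83*c - 60) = (c - 5)*(c - 2)*(c^3 + 8*c^2 + 19*c + 12) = (c - 5)*(c - 2)*(c + 3)*(c^2 + 5*c + 4) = (c - 5)*(c - 2)*(c + 1)*(c + 3)*(c + 4)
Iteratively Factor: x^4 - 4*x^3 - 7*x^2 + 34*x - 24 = (x + 3)*(x^3 - 7*x^2 + 14*x - 8) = (x - 4)*(x + 3)*(x^2 - 3*x + 2) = (x - 4)*(x - 2)*(x + 3)*(x - 1)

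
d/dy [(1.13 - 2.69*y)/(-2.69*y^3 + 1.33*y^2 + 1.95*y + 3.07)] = (-14.4722*y^3 + 12.6968*y^2 - 3.0058*y - 10.4618)/(7.2361*y^6 - 7.1554*y^5 - 8.7221*y^4 - 11.3296*y^3 + 11.9687*y^2 + 11.973*y + 9.4249)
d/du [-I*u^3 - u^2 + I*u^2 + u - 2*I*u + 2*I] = -3*I*u^2 - 2*u*(1 - I) + 1 - 2*I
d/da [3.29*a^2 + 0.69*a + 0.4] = 6.58*a + 0.69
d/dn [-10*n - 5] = -10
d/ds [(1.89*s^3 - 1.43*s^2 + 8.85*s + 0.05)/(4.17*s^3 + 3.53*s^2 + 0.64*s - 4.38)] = (12.6348*s^4 - 71.3898*s^3 - 57.6158*s^2 + 12.1738*s - 38.795)/(17.3889*s^6 + 29.4402*s^5 + 17.7985*s^4 - 32.0108*s^3 - 30.5132*s^2 - 5.6064*s + 19.1844)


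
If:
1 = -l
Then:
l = -1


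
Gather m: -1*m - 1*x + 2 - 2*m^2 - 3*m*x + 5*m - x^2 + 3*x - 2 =-2*m^2 + m*(4 - 3*x) - x^2 + 2*x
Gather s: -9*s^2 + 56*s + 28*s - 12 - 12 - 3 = -9*s^2 + 84*s - 27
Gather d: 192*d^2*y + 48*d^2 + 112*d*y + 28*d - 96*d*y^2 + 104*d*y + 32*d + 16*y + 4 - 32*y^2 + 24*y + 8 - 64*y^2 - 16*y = d^2*(192*y + 48) + d*(-96*y^2 + 216*y + 60) - 96*y^2 + 24*y + 12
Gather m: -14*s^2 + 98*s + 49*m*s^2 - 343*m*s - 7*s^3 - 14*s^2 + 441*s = m*(49*s^2 - 343*s) - 7*s^3 - 28*s^2 + 539*s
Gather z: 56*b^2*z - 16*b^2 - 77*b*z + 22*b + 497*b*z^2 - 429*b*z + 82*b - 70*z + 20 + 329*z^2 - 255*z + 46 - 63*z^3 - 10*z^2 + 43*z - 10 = -16*b^2 + 104*b - 63*z^3 + z^2*(497*b + 319) + z*(56*b^2 - 506*b - 282) + 56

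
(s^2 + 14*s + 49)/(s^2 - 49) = (s + 7)/(s - 7)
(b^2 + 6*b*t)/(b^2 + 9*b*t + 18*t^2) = b/(b + 3*t)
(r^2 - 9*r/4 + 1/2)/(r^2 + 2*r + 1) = (4*r^2 - 9*r + 2)/(4*(r^2 + 2*r + 1))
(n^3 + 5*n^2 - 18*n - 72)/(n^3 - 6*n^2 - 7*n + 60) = (n + 6)/(n - 5)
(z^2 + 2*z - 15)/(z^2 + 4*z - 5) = (z - 3)/(z - 1)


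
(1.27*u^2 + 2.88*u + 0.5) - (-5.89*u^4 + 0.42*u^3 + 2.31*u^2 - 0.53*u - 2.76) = 5.89*u^4 - 0.42*u^3 - 1.04*u^2 + 3.41*u + 3.26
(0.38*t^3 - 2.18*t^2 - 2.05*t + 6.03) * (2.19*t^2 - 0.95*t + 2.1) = 0.8322*t^5 - 5.1352*t^4 - 1.6205*t^3 + 10.5752*t^2 - 10.0335*t + 12.663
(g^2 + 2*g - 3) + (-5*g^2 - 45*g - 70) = -4*g^2 - 43*g - 73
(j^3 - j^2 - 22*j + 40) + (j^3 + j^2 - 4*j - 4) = 2*j^3 - 26*j + 36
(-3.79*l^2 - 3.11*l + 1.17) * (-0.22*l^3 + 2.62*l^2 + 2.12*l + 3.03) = 0.8338*l^5 - 9.2456*l^4 - 16.4404*l^3 - 15.0115*l^2 - 6.9429*l + 3.5451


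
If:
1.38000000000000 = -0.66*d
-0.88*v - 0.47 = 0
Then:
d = -2.09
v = -0.53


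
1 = 1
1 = 1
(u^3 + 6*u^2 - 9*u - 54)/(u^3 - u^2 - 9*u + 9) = (u + 6)/(u - 1)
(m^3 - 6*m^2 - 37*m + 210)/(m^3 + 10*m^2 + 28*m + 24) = (m^2 - 12*m + 35)/(m^2 + 4*m + 4)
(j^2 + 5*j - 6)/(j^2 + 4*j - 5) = (j + 6)/(j + 5)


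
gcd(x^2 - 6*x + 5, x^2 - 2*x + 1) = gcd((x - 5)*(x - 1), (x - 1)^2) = x - 1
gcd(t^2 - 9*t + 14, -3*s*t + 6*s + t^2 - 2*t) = t - 2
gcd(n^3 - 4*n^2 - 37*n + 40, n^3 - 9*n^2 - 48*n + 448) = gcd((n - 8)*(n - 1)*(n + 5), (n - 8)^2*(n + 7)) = n - 8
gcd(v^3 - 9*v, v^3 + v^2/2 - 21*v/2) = v^2 - 3*v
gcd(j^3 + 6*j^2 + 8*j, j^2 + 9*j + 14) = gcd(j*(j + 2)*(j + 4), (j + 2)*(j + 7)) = j + 2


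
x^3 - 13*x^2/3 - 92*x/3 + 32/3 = (x - 8)*(x - 1/3)*(x + 4)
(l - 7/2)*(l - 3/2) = l^2 - 5*l + 21/4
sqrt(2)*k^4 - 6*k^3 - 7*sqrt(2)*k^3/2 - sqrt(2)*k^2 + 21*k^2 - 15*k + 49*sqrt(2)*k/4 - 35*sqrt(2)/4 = (k - 5/2)*(k - 1)*(k - 7*sqrt(2)/2)*(sqrt(2)*k + 1)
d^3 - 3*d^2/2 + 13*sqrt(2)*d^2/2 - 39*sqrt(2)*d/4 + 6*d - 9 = (d - 3/2)*(d + sqrt(2)/2)*(d + 6*sqrt(2))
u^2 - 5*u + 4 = (u - 4)*(u - 1)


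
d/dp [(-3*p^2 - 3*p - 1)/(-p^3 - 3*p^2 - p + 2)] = (-3*p^4 - 6*p^3 - 9*p^2 - 18*p - 7)/(p^6 + 6*p^5 + 11*p^4 + 2*p^3 - 11*p^2 - 4*p + 4)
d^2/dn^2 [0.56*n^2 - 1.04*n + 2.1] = 1.12000000000000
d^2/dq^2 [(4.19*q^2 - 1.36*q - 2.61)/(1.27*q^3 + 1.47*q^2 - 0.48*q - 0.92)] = (13.516102*q^6 - 13.161264*q^5 - 50.424588*q^4 - 11.0462319999999*q^3 - 9.36230999999999*q^2 - 18.283032*q + 0.0317680000000025)/(2.048383*q^9 + 7.112889*q^8 + 5.910453*q^7 - 6.651753*q^6 - 12.53916*q^5 - 1.583028*q^4 + 7.009104*q^3 + 3.09672*q^2 - 1.218816*q - 0.778688)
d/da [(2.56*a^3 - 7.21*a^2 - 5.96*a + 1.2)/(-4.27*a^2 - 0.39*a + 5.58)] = (-10.9312*a^4 - 1.9968*a^3 + 20.2171*a^2 - 70.2156*a - 32.7888)/(18.2329*a^4 + 3.3306*a^3 - 47.5011*a^2 - 4.3524*a + 31.1364)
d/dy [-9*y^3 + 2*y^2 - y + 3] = -27*y^2 + 4*y - 1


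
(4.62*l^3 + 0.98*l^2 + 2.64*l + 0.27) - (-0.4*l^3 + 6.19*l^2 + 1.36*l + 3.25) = 5.02*l^3 - 5.21*l^2 + 1.28*l - 2.98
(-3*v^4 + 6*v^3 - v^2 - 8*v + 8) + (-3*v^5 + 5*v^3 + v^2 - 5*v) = -3*v^5 - 3*v^4 + 11*v^3 - 13*v + 8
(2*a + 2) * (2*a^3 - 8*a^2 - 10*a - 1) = 4*a^4 - 12*a^3 - 36*a^2 - 22*a - 2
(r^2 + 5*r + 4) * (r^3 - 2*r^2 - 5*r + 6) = r^5 + 3*r^4 - 11*r^3 - 27*r^2 + 10*r + 24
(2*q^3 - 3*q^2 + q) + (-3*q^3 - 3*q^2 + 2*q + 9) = -q^3 - 6*q^2 + 3*q + 9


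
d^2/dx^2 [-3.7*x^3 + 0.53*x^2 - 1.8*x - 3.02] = 1.06 - 22.2*x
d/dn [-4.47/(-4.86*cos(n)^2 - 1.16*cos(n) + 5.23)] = (43.4484*cos(n) + 5.1852)*sin(n)/(4.86*cos(n)^2 + 1.16*cos(n) - 5.23)^2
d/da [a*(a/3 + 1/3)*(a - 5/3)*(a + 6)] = 4*a^3/3 + 16*a^2/3 - 34*a/9 - 10/3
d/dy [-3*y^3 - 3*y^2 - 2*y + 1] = -9*y^2 - 6*y - 2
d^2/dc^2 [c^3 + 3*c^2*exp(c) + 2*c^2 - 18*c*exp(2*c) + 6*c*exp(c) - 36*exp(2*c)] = 3*c^2*exp(c) - 72*c*exp(2*c) + 18*c*exp(c) + 6*c - 216*exp(2*c) + 18*exp(c) + 4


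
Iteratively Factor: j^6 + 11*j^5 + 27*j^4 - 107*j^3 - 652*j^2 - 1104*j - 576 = (j + 4)*(j^5 + 7*j^4 - j^3 - 103*j^2 - 240*j - 144) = (j + 3)*(j + 4)*(j^4 + 4*j^3 - 13*j^2 - 64*j - 48) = (j - 4)*(j + 3)*(j + 4)*(j^3 + 8*j^2 + 19*j + 12) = (j - 4)*(j + 3)^2*(j + 4)*(j^2 + 5*j + 4) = (j - 4)*(j + 3)^2*(j + 4)^2*(j + 1)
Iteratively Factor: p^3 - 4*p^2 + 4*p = (p)*(p^2 - 4*p + 4) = p*(p - 2)*(p - 2)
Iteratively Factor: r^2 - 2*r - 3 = (r + 1)*(r - 3)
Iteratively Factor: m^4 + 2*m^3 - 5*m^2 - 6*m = (m + 3)*(m^3 - m^2 - 2*m) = m*(m + 3)*(m^2 - m - 2) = m*(m - 2)*(m + 3)*(m + 1)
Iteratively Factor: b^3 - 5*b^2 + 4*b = (b - 1)*(b^2 - 4*b) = b*(b - 1)*(b - 4)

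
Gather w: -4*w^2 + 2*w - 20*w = -4*w^2 - 18*w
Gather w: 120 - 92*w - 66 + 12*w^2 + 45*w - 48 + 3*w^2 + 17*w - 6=15*w^2 - 30*w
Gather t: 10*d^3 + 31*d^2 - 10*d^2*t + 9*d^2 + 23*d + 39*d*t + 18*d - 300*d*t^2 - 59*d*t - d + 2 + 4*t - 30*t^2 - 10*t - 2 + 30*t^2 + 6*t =10*d^3 + 40*d^2 - 300*d*t^2 + 40*d + t*(-10*d^2 - 20*d)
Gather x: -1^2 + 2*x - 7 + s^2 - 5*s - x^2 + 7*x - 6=s^2 - 5*s - x^2 + 9*x - 14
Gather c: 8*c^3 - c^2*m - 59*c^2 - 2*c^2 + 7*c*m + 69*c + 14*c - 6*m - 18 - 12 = 8*c^3 + c^2*(-m - 61) + c*(7*m + 83) - 6*m - 30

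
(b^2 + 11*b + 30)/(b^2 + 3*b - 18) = (b + 5)/(b - 3)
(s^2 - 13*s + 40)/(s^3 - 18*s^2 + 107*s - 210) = (s - 8)/(s^2 - 13*s + 42)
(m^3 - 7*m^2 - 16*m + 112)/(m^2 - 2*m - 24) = (m^2 - 11*m + 28)/(m - 6)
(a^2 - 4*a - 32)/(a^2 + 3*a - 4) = (a - 8)/(a - 1)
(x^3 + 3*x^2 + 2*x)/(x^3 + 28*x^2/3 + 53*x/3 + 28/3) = 3*x*(x + 2)/(3*x^2 + 25*x + 28)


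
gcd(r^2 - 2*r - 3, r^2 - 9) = r - 3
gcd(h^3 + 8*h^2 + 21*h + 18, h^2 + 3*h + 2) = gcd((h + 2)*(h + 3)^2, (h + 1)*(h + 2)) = h + 2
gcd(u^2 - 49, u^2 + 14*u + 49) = u + 7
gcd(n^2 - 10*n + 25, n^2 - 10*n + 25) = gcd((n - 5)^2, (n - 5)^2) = n^2 - 10*n + 25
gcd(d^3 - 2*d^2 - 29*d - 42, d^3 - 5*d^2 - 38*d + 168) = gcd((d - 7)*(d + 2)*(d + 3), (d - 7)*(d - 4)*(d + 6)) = d - 7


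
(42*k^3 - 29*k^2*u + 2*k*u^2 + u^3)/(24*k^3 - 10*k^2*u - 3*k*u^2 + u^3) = (-21*k^2 + 4*k*u + u^2)/(-12*k^2 - k*u + u^2)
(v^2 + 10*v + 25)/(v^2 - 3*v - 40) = (v + 5)/(v - 8)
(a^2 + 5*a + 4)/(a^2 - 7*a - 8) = (a + 4)/(a - 8)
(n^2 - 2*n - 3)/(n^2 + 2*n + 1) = (n - 3)/(n + 1)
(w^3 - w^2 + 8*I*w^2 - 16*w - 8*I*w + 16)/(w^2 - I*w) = (w^3 + w^2*(-1 + 8*I) - 8*w*(2 + I) + 16)/(w*(w - I))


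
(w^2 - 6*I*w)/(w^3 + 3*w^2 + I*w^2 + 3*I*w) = (w - 6*I)/(w^2 + w*(3 + I) + 3*I)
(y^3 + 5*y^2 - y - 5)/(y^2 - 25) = (y^2 - 1)/(y - 5)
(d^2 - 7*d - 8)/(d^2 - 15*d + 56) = (d + 1)/(d - 7)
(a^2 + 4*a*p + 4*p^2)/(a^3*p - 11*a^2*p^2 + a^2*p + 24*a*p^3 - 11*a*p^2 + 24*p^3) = (a^2 + 4*a*p + 4*p^2)/(p*(a^3 - 11*a^2*p + a^2 + 24*a*p^2 - 11*a*p + 24*p^2))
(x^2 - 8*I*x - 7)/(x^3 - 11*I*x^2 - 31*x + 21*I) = 1/(x - 3*I)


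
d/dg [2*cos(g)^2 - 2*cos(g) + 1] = 2*sin(g) - 2*sin(2*g)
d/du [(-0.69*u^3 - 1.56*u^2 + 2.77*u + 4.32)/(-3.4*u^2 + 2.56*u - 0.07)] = (2.346*u^4 - 3.5328*u^3 + 5.5693*u^2 + 29.5944*u - 11.2531)/(11.56*u^4 - 17.408*u^3 + 7.0296*u^2 - 0.3584*u + 0.0049)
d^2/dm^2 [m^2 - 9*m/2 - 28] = 2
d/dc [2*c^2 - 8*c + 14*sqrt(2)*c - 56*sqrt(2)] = 4*c - 8 + 14*sqrt(2)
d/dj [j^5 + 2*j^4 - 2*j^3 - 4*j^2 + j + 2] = 5*j^4 + 8*j^3 - 6*j^2 - 8*j + 1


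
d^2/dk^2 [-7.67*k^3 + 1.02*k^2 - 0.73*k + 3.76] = 2.04 - 46.02*k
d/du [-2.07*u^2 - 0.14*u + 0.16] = -4.14*u - 0.14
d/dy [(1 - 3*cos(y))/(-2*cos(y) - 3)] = -11*sin(y)/(2*cos(y) + 3)^2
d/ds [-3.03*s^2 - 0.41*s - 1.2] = -6.06*s - 0.41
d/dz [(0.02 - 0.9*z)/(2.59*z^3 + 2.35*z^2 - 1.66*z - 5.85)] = (4.662*z^3 + 1.9596*z^2 - 0.0940000000000001*z + 5.2982)/(6.7081*z^6 + 12.173*z^5 - 3.0763*z^4 - 38.105*z^3 - 24.7394*z^2 + 19.422*z + 34.2225)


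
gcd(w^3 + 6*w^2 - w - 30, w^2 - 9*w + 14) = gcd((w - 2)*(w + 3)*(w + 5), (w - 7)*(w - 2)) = w - 2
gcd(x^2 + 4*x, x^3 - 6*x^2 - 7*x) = x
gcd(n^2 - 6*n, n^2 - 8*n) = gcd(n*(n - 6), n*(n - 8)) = n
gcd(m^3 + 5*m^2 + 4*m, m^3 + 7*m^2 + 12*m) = m^2 + 4*m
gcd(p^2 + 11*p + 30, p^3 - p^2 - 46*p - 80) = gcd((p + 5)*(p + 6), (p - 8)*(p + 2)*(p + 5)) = p + 5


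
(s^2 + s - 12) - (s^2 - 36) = s + 24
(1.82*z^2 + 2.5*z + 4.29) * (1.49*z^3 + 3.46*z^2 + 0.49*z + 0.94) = 2.7118*z^5 + 10.0222*z^4 + 15.9339*z^3 + 17.7792*z^2 + 4.4521*z + 4.0326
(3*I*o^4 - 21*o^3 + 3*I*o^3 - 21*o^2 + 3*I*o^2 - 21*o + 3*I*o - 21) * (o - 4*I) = 3*I*o^5 - 9*o^4 + 3*I*o^4 - 9*o^3 + 87*I*o^3 - 9*o^2 + 87*I*o^2 - 9*o + 84*I*o + 84*I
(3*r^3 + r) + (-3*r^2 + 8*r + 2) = 3*r^3 - 3*r^2 + 9*r + 2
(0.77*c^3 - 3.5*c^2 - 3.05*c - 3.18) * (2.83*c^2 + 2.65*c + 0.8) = 2.1791*c^5 - 7.8645*c^4 - 17.2905*c^3 - 19.8819*c^2 - 10.867*c - 2.544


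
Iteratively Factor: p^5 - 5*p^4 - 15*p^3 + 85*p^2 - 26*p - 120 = (p - 2)*(p^4 - 3*p^3 - 21*p^2 + 43*p + 60) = (p - 2)*(p + 1)*(p^3 - 4*p^2 - 17*p + 60) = (p - 3)*(p - 2)*(p + 1)*(p^2 - p - 20) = (p - 3)*(p - 2)*(p + 1)*(p + 4)*(p - 5)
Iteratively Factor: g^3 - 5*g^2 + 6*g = (g - 3)*(g^2 - 2*g) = g*(g - 3)*(g - 2)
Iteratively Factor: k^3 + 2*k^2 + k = (k + 1)*(k^2 + k) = k*(k + 1)*(k + 1)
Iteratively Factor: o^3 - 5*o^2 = (o)*(o^2 - 5*o) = o*(o - 5)*(o)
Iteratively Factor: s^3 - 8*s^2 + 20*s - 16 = (s - 2)*(s^2 - 6*s + 8) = (s - 2)^2*(s - 4)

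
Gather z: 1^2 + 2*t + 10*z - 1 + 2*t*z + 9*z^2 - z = 2*t + 9*z^2 + z*(2*t + 9)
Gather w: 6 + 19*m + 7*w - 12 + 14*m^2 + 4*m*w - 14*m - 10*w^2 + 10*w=14*m^2 + 5*m - 10*w^2 + w*(4*m + 17) - 6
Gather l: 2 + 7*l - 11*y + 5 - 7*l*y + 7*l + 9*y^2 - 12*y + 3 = l*(14 - 7*y) + 9*y^2 - 23*y + 10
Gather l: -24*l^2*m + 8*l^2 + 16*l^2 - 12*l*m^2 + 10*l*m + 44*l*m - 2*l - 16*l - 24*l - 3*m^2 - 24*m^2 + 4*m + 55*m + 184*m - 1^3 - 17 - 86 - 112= l^2*(24 - 24*m) + l*(-12*m^2 + 54*m - 42) - 27*m^2 + 243*m - 216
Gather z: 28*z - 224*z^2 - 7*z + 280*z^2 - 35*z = 56*z^2 - 14*z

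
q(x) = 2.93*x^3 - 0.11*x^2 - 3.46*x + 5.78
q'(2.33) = 43.75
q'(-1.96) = 30.74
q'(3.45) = 100.40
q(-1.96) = -9.92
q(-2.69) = -42.74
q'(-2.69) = 60.74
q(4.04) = 183.21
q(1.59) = 11.78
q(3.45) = 112.85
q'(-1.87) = 27.69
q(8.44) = 1730.29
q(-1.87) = -7.29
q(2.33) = 34.18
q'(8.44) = 620.83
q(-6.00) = -610.30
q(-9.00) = -2107.96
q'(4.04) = 139.12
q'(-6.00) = 314.30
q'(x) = 8.79*x^2 - 0.22*x - 3.46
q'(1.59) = 18.41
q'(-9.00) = 710.51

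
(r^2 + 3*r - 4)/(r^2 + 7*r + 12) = (r - 1)/(r + 3)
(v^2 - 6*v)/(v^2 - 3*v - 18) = v/(v + 3)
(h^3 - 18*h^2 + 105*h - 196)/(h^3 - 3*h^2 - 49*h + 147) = (h^2 - 11*h + 28)/(h^2 + 4*h - 21)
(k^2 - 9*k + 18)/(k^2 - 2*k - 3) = (k - 6)/(k + 1)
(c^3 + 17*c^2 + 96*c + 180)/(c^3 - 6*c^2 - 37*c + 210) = (c^2 + 11*c + 30)/(c^2 - 12*c + 35)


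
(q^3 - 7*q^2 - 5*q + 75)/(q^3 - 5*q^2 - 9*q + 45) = (q - 5)/(q - 3)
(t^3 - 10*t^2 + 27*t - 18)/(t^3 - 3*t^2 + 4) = (t^3 - 10*t^2 + 27*t - 18)/(t^3 - 3*t^2 + 4)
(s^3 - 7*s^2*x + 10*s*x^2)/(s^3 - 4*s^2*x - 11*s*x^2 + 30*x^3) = s/(s + 3*x)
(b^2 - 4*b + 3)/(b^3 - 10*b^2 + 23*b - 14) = (b - 3)/(b^2 - 9*b + 14)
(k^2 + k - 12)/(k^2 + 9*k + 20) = (k - 3)/(k + 5)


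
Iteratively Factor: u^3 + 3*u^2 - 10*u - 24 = (u + 4)*(u^2 - u - 6) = (u - 3)*(u + 4)*(u + 2)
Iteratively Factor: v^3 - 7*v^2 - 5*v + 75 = (v - 5)*(v^2 - 2*v - 15) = (v - 5)*(v + 3)*(v - 5)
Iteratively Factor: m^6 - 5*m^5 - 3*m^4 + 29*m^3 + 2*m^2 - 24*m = (m - 3)*(m^5 - 2*m^4 - 9*m^3 + 2*m^2 + 8*m) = (m - 3)*(m + 1)*(m^4 - 3*m^3 - 6*m^2 + 8*m) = (m - 3)*(m - 1)*(m + 1)*(m^3 - 2*m^2 - 8*m) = m*(m - 3)*(m - 1)*(m + 1)*(m^2 - 2*m - 8) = m*(m - 4)*(m - 3)*(m - 1)*(m + 1)*(m + 2)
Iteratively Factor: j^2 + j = (j + 1)*(j)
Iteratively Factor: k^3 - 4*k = (k - 2)*(k^2 + 2*k) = (k - 2)*(k + 2)*(k)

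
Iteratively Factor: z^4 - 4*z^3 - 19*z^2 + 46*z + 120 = (z - 4)*(z^3 - 19*z - 30) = (z - 5)*(z - 4)*(z^2 + 5*z + 6) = (z - 5)*(z - 4)*(z + 2)*(z + 3)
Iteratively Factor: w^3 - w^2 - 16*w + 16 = (w + 4)*(w^2 - 5*w + 4) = (w - 1)*(w + 4)*(w - 4)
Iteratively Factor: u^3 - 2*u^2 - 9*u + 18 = (u - 3)*(u^2 + u - 6) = (u - 3)*(u - 2)*(u + 3)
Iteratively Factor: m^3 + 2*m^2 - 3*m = (m - 1)*(m^2 + 3*m) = (m - 1)*(m + 3)*(m)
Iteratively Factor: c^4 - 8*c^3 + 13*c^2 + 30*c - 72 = (c - 3)*(c^3 - 5*c^2 - 2*c + 24) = (c - 3)^2*(c^2 - 2*c - 8) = (c - 4)*(c - 3)^2*(c + 2)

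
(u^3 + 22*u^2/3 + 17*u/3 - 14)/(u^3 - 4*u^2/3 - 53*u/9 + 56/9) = 3*(u + 6)/(3*u - 8)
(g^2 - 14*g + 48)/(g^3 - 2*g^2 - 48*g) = (g - 6)/(g*(g + 6))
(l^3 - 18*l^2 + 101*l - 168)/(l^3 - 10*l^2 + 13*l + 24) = (l - 7)/(l + 1)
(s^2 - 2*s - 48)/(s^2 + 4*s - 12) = (s - 8)/(s - 2)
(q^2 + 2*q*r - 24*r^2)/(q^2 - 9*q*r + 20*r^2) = (q + 6*r)/(q - 5*r)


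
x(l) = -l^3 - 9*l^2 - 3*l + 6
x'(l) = -3*l^2 - 18*l - 3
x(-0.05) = 6.13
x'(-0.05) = -2.11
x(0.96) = -6.06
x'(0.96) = -23.04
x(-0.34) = 6.02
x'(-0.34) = 2.77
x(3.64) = -172.39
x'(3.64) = -108.27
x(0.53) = 1.73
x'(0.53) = -13.38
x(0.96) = -6.06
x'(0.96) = -23.04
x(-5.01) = -79.12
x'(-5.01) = 11.88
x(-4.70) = -74.89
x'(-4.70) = 15.33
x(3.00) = -111.00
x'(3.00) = -84.00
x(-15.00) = 1401.00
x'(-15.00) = -408.00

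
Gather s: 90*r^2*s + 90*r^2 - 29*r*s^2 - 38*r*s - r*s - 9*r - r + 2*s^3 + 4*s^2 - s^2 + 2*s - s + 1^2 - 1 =90*r^2 - 10*r + 2*s^3 + s^2*(3 - 29*r) + s*(90*r^2 - 39*r + 1)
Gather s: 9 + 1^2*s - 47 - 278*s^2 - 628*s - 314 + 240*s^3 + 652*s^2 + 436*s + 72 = 240*s^3 + 374*s^2 - 191*s - 280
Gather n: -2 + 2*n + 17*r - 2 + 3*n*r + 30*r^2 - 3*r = n*(3*r + 2) + 30*r^2 + 14*r - 4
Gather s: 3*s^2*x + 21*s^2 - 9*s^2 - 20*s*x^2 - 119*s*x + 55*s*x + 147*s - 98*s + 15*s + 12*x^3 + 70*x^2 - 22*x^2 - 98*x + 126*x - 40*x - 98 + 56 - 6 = s^2*(3*x + 12) + s*(-20*x^2 - 64*x + 64) + 12*x^3 + 48*x^2 - 12*x - 48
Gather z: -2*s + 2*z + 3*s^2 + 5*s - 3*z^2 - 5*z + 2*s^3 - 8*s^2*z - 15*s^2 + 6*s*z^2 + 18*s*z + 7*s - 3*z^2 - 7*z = 2*s^3 - 12*s^2 + 10*s + z^2*(6*s - 6) + z*(-8*s^2 + 18*s - 10)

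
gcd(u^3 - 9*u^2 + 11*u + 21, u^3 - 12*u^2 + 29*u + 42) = u^2 - 6*u - 7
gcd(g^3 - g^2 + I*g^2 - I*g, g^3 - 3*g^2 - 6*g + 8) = g - 1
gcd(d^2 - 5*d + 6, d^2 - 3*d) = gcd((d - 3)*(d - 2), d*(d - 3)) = d - 3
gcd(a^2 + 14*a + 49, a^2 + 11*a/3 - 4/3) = 1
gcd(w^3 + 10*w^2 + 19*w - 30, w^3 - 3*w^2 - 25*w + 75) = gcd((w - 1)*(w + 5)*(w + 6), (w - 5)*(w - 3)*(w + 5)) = w + 5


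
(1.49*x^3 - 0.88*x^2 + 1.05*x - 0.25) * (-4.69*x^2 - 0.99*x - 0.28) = -6.9881*x^5 + 2.6521*x^4 - 4.4705*x^3 + 0.3794*x^2 - 0.0465*x + 0.07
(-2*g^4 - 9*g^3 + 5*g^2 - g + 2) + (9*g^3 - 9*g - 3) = -2*g^4 + 5*g^2 - 10*g - 1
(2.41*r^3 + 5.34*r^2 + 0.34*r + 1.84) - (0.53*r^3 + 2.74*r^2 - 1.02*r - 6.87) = 1.88*r^3 + 2.6*r^2 + 1.36*r + 8.71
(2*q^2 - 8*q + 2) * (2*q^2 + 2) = 4*q^4 - 16*q^3 + 8*q^2 - 16*q + 4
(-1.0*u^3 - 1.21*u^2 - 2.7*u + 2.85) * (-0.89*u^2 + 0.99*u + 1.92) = 0.89*u^5 + 0.0869*u^4 - 0.7149*u^3 - 7.5327*u^2 - 2.3625*u + 5.472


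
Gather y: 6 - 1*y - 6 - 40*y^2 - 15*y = -40*y^2 - 16*y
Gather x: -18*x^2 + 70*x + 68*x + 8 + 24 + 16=-18*x^2 + 138*x + 48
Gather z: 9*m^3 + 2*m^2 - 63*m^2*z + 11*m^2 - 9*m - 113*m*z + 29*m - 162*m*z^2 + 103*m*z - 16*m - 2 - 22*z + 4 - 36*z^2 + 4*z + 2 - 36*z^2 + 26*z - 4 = 9*m^3 + 13*m^2 + 4*m + z^2*(-162*m - 72) + z*(-63*m^2 - 10*m + 8)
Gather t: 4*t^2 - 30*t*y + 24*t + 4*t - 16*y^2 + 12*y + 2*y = 4*t^2 + t*(28 - 30*y) - 16*y^2 + 14*y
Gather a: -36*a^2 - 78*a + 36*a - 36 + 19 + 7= -36*a^2 - 42*a - 10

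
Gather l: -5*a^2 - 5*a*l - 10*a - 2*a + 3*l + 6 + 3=-5*a^2 - 12*a + l*(3 - 5*a) + 9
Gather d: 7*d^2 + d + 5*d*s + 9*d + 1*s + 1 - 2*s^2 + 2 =7*d^2 + d*(5*s + 10) - 2*s^2 + s + 3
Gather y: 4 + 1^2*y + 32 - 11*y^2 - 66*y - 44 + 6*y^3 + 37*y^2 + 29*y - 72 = 6*y^3 + 26*y^2 - 36*y - 80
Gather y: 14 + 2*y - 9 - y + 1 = y + 6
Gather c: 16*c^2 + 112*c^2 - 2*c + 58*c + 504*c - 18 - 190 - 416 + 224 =128*c^2 + 560*c - 400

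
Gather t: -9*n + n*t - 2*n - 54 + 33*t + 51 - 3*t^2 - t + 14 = -11*n - 3*t^2 + t*(n + 32) + 11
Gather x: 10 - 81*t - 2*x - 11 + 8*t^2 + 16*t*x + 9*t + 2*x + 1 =8*t^2 + 16*t*x - 72*t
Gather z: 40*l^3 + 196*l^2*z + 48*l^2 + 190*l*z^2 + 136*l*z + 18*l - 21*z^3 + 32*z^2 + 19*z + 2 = 40*l^3 + 48*l^2 + 18*l - 21*z^3 + z^2*(190*l + 32) + z*(196*l^2 + 136*l + 19) + 2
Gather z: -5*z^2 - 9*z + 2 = -5*z^2 - 9*z + 2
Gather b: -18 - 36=-54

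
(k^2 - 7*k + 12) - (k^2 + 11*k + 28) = -18*k - 16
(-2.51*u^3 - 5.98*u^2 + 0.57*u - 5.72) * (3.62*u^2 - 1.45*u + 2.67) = -9.0862*u^5 - 18.0081*u^4 + 4.0327*u^3 - 37.4995*u^2 + 9.8159*u - 15.2724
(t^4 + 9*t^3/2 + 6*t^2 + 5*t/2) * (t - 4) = t^5 + t^4/2 - 12*t^3 - 43*t^2/2 - 10*t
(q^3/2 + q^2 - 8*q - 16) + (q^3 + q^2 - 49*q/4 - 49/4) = 3*q^3/2 + 2*q^2 - 81*q/4 - 113/4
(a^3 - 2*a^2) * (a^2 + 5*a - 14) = a^5 + 3*a^4 - 24*a^3 + 28*a^2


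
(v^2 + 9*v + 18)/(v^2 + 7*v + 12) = (v + 6)/(v + 4)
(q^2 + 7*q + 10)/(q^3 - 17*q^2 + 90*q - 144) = (q^2 + 7*q + 10)/(q^3 - 17*q^2 + 90*q - 144)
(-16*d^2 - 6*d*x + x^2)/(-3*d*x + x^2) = (16*d^2 + 6*d*x - x^2)/(x*(3*d - x))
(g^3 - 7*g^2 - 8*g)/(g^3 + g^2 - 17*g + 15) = g*(g^2 - 7*g - 8)/(g^3 + g^2 - 17*g + 15)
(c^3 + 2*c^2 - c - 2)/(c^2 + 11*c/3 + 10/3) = 3*(c^2 - 1)/(3*c + 5)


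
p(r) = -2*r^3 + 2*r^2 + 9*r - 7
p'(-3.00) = -57.00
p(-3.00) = 38.00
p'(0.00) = 9.00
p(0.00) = -7.00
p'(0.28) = 9.65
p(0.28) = -4.37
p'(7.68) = -314.17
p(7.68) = -725.88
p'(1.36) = 3.34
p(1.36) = 3.91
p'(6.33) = -206.09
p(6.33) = -377.16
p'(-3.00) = -57.00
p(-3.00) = 38.00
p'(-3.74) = -89.89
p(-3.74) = 91.94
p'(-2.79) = -48.86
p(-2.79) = 26.89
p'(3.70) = -58.34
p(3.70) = -47.63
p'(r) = -6*r^2 + 4*r + 9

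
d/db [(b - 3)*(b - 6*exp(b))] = b - (b - 3)*(6*exp(b) - 1) - 6*exp(b)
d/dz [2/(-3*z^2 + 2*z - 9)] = 4*(3*z - 1)/(3*z^2 - 2*z + 9)^2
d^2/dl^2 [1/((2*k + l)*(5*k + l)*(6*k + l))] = 2*(1924*k^4 + 1848*k^3*l + 663*k^2*l^2 + 104*k*l^3 + 6*l^4)/(216000*k^9 + 561600*k^8*l + 627120*k^7*l^2 + 394768*k^6*l^3 + 154596*k^5*l^4 + 39156*k^4*l^5 + 6433*k^3*l^6 + 663*k^2*l^7 + 39*k*l^8 + l^9)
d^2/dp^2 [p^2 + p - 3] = 2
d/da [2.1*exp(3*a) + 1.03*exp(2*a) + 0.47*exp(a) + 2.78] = (6.3*exp(2*a) + 2.06*exp(a) + 0.47)*exp(a)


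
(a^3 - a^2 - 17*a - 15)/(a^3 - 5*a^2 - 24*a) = (a^2 - 4*a - 5)/(a*(a - 8))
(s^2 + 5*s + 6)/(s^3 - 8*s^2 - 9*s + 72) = (s + 2)/(s^2 - 11*s + 24)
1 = 1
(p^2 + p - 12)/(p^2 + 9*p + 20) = (p - 3)/(p + 5)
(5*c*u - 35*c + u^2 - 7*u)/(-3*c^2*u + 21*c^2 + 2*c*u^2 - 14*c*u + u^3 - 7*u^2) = (5*c + u)/(-3*c^2 + 2*c*u + u^2)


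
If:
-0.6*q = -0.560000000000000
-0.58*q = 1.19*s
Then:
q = 0.93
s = -0.45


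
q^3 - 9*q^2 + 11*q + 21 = (q - 7)*(q - 3)*(q + 1)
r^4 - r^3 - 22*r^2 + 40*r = r*(r - 4)*(r - 2)*(r + 5)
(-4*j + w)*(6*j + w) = -24*j^2 + 2*j*w + w^2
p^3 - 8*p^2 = p^2*(p - 8)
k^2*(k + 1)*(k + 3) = k^4 + 4*k^3 + 3*k^2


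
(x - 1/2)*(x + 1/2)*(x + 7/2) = x^3 + 7*x^2/2 - x/4 - 7/8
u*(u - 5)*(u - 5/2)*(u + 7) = u^4 - u^3/2 - 40*u^2 + 175*u/2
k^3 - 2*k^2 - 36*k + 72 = (k - 6)*(k - 2)*(k + 6)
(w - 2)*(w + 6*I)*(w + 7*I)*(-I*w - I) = -I*w^4 + 13*w^3 + I*w^3 - 13*w^2 + 44*I*w^2 - 26*w - 42*I*w - 84*I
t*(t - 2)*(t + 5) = t^3 + 3*t^2 - 10*t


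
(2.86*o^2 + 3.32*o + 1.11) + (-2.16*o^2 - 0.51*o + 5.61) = 0.7*o^2 + 2.81*o + 6.72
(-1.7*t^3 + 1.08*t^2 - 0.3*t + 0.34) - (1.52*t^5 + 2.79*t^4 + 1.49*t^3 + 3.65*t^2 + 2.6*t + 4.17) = -1.52*t^5 - 2.79*t^4 - 3.19*t^3 - 2.57*t^2 - 2.9*t - 3.83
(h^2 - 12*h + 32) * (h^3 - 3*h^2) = h^5 - 15*h^4 + 68*h^3 - 96*h^2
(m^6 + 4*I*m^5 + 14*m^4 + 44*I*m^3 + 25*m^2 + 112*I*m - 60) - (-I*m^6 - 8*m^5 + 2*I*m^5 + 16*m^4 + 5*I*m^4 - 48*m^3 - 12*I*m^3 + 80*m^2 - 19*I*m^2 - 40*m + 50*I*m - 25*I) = m^6 + I*m^6 + 8*m^5 + 2*I*m^5 - 2*m^4 - 5*I*m^4 + 48*m^3 + 56*I*m^3 - 55*m^2 + 19*I*m^2 + 40*m + 62*I*m - 60 + 25*I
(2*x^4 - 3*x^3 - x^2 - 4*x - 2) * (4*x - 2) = 8*x^5 - 16*x^4 + 2*x^3 - 14*x^2 + 4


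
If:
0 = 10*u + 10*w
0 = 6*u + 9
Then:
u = -3/2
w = 3/2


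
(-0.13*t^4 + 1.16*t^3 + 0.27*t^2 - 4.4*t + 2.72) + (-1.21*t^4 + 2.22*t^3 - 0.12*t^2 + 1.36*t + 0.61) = -1.34*t^4 + 3.38*t^3 + 0.15*t^2 - 3.04*t + 3.33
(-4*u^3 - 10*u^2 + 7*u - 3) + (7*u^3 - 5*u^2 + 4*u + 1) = 3*u^3 - 15*u^2 + 11*u - 2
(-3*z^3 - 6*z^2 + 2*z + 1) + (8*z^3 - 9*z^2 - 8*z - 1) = 5*z^3 - 15*z^2 - 6*z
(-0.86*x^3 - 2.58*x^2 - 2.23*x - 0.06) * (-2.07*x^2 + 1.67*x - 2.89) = 1.7802*x^5 + 3.9044*x^4 + 2.7929*x^3 + 3.8563*x^2 + 6.3445*x + 0.1734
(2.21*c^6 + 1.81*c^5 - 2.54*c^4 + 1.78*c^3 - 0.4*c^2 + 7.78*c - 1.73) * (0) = 0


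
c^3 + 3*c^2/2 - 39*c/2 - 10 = (c - 4)*(c + 1/2)*(c + 5)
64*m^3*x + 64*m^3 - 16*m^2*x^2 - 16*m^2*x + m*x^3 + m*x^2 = (-8*m + x)^2*(m*x + m)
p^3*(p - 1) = p^4 - p^3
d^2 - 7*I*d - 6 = (d - 6*I)*(d - I)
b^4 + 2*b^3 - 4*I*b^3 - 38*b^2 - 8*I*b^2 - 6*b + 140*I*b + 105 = (b - 5)*(b + 7)*(b - 3*I)*(b - I)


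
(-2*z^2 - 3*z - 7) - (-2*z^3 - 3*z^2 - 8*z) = 2*z^3 + z^2 + 5*z - 7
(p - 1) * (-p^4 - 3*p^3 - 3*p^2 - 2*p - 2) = -p^5 - 2*p^4 + p^2 + 2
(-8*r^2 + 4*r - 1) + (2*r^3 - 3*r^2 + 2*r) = 2*r^3 - 11*r^2 + 6*r - 1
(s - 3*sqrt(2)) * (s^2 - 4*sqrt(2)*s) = s^3 - 7*sqrt(2)*s^2 + 24*s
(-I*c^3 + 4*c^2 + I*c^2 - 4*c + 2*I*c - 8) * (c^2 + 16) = -I*c^5 + 4*c^4 + I*c^4 - 4*c^3 - 14*I*c^3 + 56*c^2 + 16*I*c^2 - 64*c + 32*I*c - 128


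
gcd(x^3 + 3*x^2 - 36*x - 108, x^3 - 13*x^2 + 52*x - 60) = x - 6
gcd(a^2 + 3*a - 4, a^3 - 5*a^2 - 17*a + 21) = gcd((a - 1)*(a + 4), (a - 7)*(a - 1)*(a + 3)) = a - 1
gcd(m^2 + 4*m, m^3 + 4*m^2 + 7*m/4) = m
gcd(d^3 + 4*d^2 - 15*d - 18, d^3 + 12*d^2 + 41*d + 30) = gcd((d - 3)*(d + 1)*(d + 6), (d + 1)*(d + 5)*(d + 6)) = d^2 + 7*d + 6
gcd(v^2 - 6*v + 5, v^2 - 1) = v - 1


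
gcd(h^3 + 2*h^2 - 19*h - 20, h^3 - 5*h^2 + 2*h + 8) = h^2 - 3*h - 4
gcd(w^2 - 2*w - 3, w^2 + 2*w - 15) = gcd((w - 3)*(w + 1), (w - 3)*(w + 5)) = w - 3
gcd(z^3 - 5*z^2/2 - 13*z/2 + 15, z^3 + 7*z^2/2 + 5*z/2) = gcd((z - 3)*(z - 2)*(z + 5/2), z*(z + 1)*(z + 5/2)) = z + 5/2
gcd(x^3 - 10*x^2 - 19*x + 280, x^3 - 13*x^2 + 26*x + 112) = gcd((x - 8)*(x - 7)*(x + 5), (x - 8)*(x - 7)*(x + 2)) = x^2 - 15*x + 56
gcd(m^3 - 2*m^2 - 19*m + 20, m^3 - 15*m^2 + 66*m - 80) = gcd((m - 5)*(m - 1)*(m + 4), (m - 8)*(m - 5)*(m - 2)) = m - 5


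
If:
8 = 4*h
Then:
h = 2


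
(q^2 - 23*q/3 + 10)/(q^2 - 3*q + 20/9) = 3*(q - 6)/(3*q - 4)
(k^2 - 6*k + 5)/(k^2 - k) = (k - 5)/k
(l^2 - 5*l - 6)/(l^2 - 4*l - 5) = (l - 6)/(l - 5)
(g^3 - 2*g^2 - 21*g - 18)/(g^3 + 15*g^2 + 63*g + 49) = (g^2 - 3*g - 18)/(g^2 + 14*g + 49)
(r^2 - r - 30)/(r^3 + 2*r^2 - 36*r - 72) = (r + 5)/(r^2 + 8*r + 12)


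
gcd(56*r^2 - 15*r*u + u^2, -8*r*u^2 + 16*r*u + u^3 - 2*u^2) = 8*r - u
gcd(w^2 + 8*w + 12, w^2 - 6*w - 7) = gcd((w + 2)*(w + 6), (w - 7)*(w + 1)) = 1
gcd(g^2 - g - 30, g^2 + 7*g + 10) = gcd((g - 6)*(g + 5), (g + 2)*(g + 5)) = g + 5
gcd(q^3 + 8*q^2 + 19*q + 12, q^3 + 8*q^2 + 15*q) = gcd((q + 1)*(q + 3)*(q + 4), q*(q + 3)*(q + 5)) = q + 3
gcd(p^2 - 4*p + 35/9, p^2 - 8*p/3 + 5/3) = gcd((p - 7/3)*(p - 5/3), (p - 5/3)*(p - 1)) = p - 5/3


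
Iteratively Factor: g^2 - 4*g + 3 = (g - 1)*(g - 3)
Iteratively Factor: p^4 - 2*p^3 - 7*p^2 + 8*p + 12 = (p - 3)*(p^3 + p^2 - 4*p - 4) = (p - 3)*(p + 2)*(p^2 - p - 2) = (p - 3)*(p - 2)*(p + 2)*(p + 1)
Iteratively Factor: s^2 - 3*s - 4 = (s + 1)*(s - 4)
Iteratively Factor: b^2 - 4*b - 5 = (b + 1)*(b - 5)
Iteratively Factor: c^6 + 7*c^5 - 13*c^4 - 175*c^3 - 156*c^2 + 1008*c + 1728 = (c + 4)*(c^5 + 3*c^4 - 25*c^3 - 75*c^2 + 144*c + 432) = (c - 4)*(c + 4)*(c^4 + 7*c^3 + 3*c^2 - 63*c - 108) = (c - 4)*(c + 3)*(c + 4)*(c^3 + 4*c^2 - 9*c - 36) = (c - 4)*(c - 3)*(c + 3)*(c + 4)*(c^2 + 7*c + 12) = (c - 4)*(c - 3)*(c + 3)*(c + 4)^2*(c + 3)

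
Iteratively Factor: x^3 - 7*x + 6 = (x - 2)*(x^2 + 2*x - 3) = (x - 2)*(x - 1)*(x + 3)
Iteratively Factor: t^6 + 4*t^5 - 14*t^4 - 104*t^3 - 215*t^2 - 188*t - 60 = (t - 5)*(t^5 + 9*t^4 + 31*t^3 + 51*t^2 + 40*t + 12) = (t - 5)*(t + 2)*(t^4 + 7*t^3 + 17*t^2 + 17*t + 6) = (t - 5)*(t + 2)^2*(t^3 + 5*t^2 + 7*t + 3) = (t - 5)*(t + 1)*(t + 2)^2*(t^2 + 4*t + 3) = (t - 5)*(t + 1)^2*(t + 2)^2*(t + 3)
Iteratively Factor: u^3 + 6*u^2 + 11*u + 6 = (u + 2)*(u^2 + 4*u + 3) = (u + 2)*(u + 3)*(u + 1)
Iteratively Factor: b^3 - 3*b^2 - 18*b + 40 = (b - 2)*(b^2 - b - 20) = (b - 5)*(b - 2)*(b + 4)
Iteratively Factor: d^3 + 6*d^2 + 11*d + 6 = (d + 3)*(d^2 + 3*d + 2) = (d + 2)*(d + 3)*(d + 1)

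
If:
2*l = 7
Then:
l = 7/2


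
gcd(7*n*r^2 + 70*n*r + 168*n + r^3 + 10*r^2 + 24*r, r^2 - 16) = r + 4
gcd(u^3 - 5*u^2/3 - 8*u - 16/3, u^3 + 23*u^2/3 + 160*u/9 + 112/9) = u + 4/3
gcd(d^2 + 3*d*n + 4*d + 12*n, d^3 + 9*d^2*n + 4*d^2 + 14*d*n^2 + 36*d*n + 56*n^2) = d + 4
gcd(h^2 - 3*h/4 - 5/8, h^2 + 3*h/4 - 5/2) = h - 5/4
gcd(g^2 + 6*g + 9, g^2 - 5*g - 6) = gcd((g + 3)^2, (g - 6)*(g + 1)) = 1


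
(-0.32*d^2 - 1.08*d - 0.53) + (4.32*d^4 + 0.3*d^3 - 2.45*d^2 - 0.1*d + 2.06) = 4.32*d^4 + 0.3*d^3 - 2.77*d^2 - 1.18*d + 1.53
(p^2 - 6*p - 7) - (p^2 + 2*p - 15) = 8 - 8*p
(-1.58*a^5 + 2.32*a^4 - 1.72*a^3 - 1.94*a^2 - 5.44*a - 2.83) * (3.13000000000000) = -4.9454*a^5 + 7.2616*a^4 - 5.3836*a^3 - 6.0722*a^2 - 17.0272*a - 8.8579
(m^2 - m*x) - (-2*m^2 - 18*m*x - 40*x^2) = 3*m^2 + 17*m*x + 40*x^2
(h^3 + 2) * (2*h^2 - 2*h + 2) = 2*h^5 - 2*h^4 + 2*h^3 + 4*h^2 - 4*h + 4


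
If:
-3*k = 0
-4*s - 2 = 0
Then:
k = 0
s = -1/2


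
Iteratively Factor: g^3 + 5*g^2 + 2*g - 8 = (g + 4)*(g^2 + g - 2) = (g + 2)*(g + 4)*(g - 1)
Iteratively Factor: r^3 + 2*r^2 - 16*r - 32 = (r - 4)*(r^2 + 6*r + 8) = (r - 4)*(r + 4)*(r + 2)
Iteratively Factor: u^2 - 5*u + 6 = (u - 2)*(u - 3)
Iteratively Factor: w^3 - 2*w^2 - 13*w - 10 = (w + 2)*(w^2 - 4*w - 5) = (w + 1)*(w + 2)*(w - 5)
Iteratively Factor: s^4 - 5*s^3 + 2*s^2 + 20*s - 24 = (s - 3)*(s^3 - 2*s^2 - 4*s + 8) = (s - 3)*(s - 2)*(s^2 - 4) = (s - 3)*(s - 2)^2*(s + 2)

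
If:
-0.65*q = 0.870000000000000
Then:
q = -1.34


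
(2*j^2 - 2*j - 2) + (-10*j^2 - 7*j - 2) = -8*j^2 - 9*j - 4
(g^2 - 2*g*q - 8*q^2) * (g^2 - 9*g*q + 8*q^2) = g^4 - 11*g^3*q + 18*g^2*q^2 + 56*g*q^3 - 64*q^4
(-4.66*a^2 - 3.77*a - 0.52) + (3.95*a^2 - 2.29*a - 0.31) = -0.71*a^2 - 6.06*a - 0.83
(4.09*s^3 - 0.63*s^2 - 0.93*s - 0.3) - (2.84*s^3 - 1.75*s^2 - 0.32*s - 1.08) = 1.25*s^3 + 1.12*s^2 - 0.61*s + 0.78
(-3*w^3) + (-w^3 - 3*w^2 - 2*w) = -4*w^3 - 3*w^2 - 2*w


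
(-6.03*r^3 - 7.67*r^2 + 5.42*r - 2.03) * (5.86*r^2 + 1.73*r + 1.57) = -35.3358*r^5 - 55.3781*r^4 + 9.025*r^3 - 14.5611*r^2 + 4.9975*r - 3.1871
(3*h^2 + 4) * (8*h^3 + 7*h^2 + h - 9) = 24*h^5 + 21*h^4 + 35*h^3 + h^2 + 4*h - 36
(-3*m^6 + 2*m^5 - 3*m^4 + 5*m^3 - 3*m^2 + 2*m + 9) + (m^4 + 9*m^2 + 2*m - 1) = -3*m^6 + 2*m^5 - 2*m^4 + 5*m^3 + 6*m^2 + 4*m + 8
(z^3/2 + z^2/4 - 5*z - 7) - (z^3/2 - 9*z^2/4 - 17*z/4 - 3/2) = 5*z^2/2 - 3*z/4 - 11/2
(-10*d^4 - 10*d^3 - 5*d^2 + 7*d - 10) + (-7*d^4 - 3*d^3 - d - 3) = -17*d^4 - 13*d^3 - 5*d^2 + 6*d - 13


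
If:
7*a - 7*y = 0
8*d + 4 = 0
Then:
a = y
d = -1/2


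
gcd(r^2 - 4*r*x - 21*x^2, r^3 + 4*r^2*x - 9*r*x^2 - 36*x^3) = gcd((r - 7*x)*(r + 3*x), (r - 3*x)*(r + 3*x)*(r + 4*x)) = r + 3*x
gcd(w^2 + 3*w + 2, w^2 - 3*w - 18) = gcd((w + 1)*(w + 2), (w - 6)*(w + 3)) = 1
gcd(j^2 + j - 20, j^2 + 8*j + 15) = j + 5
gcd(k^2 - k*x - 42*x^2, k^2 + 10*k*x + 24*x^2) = k + 6*x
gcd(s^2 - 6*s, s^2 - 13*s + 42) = s - 6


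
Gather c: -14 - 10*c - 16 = -10*c - 30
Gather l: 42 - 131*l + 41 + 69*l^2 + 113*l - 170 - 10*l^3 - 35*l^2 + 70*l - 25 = -10*l^3 + 34*l^2 + 52*l - 112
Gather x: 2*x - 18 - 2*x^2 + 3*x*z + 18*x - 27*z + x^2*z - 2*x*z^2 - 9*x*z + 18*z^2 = x^2*(z - 2) + x*(-2*z^2 - 6*z + 20) + 18*z^2 - 27*z - 18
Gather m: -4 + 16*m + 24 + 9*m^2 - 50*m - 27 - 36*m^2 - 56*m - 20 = -27*m^2 - 90*m - 27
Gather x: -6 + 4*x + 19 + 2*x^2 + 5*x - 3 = 2*x^2 + 9*x + 10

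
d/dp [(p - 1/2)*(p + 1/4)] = 2*p - 1/4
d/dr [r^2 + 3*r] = 2*r + 3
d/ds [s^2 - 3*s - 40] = 2*s - 3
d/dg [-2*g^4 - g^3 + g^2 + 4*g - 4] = -8*g^3 - 3*g^2 + 2*g + 4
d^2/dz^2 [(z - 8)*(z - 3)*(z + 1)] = 6*z - 20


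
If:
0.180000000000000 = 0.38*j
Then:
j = 0.47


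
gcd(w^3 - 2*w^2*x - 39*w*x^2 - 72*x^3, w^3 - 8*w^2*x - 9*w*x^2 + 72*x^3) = -w^2 + 5*w*x + 24*x^2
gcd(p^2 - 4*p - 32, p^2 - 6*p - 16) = p - 8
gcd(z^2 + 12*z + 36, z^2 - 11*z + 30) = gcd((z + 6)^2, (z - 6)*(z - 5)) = 1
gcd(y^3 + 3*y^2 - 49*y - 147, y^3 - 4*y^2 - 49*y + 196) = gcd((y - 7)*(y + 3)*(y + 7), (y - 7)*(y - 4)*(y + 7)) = y^2 - 49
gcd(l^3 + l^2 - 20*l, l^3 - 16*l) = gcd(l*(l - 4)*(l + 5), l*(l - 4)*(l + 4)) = l^2 - 4*l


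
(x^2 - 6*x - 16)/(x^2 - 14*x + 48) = (x + 2)/(x - 6)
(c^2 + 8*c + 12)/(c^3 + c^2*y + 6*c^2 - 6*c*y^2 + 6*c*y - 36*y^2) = (-c - 2)/(-c^2 - c*y + 6*y^2)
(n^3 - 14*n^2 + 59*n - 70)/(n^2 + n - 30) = (n^2 - 9*n + 14)/(n + 6)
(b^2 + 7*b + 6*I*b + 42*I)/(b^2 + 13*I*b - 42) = (b + 7)/(b + 7*I)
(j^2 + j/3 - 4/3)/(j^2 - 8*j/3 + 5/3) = (3*j + 4)/(3*j - 5)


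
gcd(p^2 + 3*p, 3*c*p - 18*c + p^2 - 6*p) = 1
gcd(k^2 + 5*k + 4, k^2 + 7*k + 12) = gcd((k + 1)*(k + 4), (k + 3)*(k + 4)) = k + 4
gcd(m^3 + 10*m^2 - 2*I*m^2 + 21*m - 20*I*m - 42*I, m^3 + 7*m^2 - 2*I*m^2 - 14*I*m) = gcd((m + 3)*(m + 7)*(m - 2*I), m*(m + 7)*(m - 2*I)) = m^2 + m*(7 - 2*I) - 14*I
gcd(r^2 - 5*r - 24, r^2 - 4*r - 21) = r + 3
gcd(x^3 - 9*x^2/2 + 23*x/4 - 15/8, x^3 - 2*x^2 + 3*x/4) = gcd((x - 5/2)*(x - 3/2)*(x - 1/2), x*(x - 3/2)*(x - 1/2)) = x^2 - 2*x + 3/4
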